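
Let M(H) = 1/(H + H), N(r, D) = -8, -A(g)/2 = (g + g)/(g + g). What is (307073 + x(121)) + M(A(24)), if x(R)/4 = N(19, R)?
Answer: 1228163/4 ≈ 3.0704e+5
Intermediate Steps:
A(g) = -2 (A(g) = -2*(g + g)/(g + g) = -2*2*g/(2*g) = -2*2*g*1/(2*g) = -2*1 = -2)
x(R) = -32 (x(R) = 4*(-8) = -32)
M(H) = 1/(2*H)
(307073 + x(121)) + M(A(24)) = (307073 - 32) + (½)/(-2) = 307041 + (½)*(-½) = 307041 - ¼ = 1228163/4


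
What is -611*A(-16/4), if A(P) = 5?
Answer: -3055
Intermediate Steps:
-611*A(-16/4) = -611*5 = -3055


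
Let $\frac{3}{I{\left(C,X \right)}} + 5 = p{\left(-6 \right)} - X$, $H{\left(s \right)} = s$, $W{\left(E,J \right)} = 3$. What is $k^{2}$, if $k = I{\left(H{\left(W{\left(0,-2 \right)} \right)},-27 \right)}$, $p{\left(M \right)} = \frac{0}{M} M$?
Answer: $\frac{9}{484} \approx 0.018595$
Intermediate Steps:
$p{\left(M \right)} = 0$ ($p{\left(M \right)} = 0 M = 0$)
$I{\left(C,X \right)} = \frac{3}{-5 - X}$ ($I{\left(C,X \right)} = \frac{3}{-5 + \left(0 - X\right)} = \frac{3}{-5 - X}$)
$k = \frac{3}{22}$ ($k = - \frac{3}{5 - 27} = - \frac{3}{-22} = \left(-3\right) \left(- \frac{1}{22}\right) = \frac{3}{22} \approx 0.13636$)
$k^{2} = \left(\frac{3}{22}\right)^{2} = \frac{9}{484}$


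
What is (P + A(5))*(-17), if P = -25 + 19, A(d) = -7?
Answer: 221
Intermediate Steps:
P = -6
(P + A(5))*(-17) = (-6 - 7)*(-17) = -13*(-17) = 221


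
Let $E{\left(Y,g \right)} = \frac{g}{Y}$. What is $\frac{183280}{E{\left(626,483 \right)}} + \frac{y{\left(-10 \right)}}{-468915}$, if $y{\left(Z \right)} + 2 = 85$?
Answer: $\frac{5977795105679}{25165105} \approx 2.3754 \cdot 10^{5}$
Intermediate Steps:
$y{\left(Z \right)} = 83$ ($y{\left(Z \right)} = -2 + 85 = 83$)
$\frac{183280}{E{\left(626,483 \right)}} + \frac{y{\left(-10 \right)}}{-468915} = \frac{183280}{483 \cdot \frac{1}{626}} + \frac{83}{-468915} = \frac{183280}{483 \cdot \frac{1}{626}} + 83 \left(- \frac{1}{468915}\right) = \frac{183280}{\frac{483}{626}} - \frac{83}{468915} = 183280 \cdot \frac{626}{483} - \frac{83}{468915} = \frac{114733280}{483} - \frac{83}{468915} = \frac{5977795105679}{25165105}$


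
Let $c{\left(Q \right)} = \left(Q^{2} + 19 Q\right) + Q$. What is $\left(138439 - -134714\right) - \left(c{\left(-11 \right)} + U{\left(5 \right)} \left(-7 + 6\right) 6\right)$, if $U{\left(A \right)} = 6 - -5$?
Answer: $273318$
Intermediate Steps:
$U{\left(A \right)} = 11$ ($U{\left(A \right)} = 6 + 5 = 11$)
$c{\left(Q \right)} = Q^{2} + 20 Q$
$\left(138439 - -134714\right) - \left(c{\left(-11 \right)} + U{\left(5 \right)} \left(-7 + 6\right) 6\right) = \left(138439 - -134714\right) - \left(- 11 \left(20 - 11\right) + 11 \left(-7 + 6\right) 6\right) = \left(138439 + 134714\right) - \left(\left(-11\right) 9 + 11 \left(-1\right) 6\right) = 273153 - \left(-99 - 66\right) = 273153 - -165 = 273153 + 165 = 273318$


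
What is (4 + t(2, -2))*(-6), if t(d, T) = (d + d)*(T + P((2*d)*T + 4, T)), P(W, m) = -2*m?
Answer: -72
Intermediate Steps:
t(d, T) = -2*T*d (t(d, T) = (d + d)*(T - 2*T) = (2*d)*(-T) = -2*T*d)
(4 + t(2, -2))*(-6) = (4 - 2*(-2)*2)*(-6) = (4 + 8)*(-6) = 12*(-6) = -72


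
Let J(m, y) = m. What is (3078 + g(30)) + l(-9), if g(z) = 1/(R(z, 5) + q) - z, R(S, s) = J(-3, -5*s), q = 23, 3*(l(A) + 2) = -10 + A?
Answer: 182383/60 ≈ 3039.7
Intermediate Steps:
l(A) = -16/3 + A/3 (l(A) = -2 + (-10 + A)/3 = -2 + (-10/3 + A/3) = -16/3 + A/3)
R(S, s) = -3
g(z) = 1/20 - z (g(z) = 1/(-3 + 23) - z = 1/20 - z)
(3078 + g(30)) + l(-9) = (3078 + (1/20 - 1*30)) + (-16/3 + (1/3)*(-9)) = (3078 + (1/20 - 30)) + (-16/3 - 3) = (3078 - 599/20) - 25/3 = 60961/20 - 25/3 = 182383/60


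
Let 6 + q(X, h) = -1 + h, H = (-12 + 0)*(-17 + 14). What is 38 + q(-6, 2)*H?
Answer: -142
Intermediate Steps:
H = 36 (H = -12*(-3) = 36)
q(X, h) = -7 + h (q(X, h) = -6 + (-1 + h) = -7 + h)
38 + q(-6, 2)*H = 38 + (-7 + 2)*36 = 38 - 5*36 = 38 - 180 = -142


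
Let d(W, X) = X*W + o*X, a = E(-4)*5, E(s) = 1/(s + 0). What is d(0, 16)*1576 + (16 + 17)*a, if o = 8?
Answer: 806747/4 ≈ 2.0169e+5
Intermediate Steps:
E(s) = 1/s
a = -5/4 (a = 5/(-4) = -¼*5 = -5/4 ≈ -1.2500)
d(W, X) = 8*X + W*X (d(W, X) = X*W + 8*X = W*X + 8*X = 8*X + W*X)
d(0, 16)*1576 + (16 + 17)*a = (16*(8 + 0))*1576 + (16 + 17)*(-5/4) = (16*8)*1576 + 33*(-5/4) = 128*1576 - 165/4 = 201728 - 165/4 = 806747/4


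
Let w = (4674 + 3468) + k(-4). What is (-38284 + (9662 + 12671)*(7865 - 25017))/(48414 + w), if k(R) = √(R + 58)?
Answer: -1203681033800/177698949 + 191546950*√6/533096847 ≈ -6772.8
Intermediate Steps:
k(R) = √(58 + R)
w = 8142 + 3*√6 (w = (4674 + 3468) + √(58 - 4) = 8142 + √54 = 8142 + 3*√6 ≈ 8149.4)
(-38284 + (9662 + 12671)*(7865 - 25017))/(48414 + w) = (-38284 + (9662 + 12671)*(7865 - 25017))/(48414 + (8142 + 3*√6)) = (-38284 + 22333*(-17152))/(56556 + 3*√6) = (-38284 - 383055616)/(56556 + 3*√6) = -383093900/(56556 + 3*√6)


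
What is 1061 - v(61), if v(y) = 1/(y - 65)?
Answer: 4245/4 ≈ 1061.3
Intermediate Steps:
v(y) = 1/(-65 + y)
1061 - v(61) = 1061 - 1/(-65 + 61) = 1061 - 1/(-4) = 1061 - 1*(-¼) = 1061 + ¼ = 4245/4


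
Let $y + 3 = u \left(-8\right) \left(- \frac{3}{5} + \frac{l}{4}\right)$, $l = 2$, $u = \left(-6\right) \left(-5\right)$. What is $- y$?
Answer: $-21$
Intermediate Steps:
$u = 30$
$y = 21$ ($y = -3 + 30 \left(-8\right) \left(- \frac{3}{5} + \frac{2}{4}\right) = -3 - 240 \left(\left(-3\right) \frac{1}{5} + 2 \cdot \frac{1}{4}\right) = -3 - 240 \left(- \frac{3}{5} + \frac{1}{2}\right) = -3 - -24 = -3 + 24 = 21$)
$- y = \left(-1\right) 21 = -21$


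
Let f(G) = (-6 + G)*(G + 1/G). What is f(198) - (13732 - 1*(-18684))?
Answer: 184832/33 ≈ 5601.0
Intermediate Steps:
f(198) - (13732 - 1*(-18684)) = (1 + 198**2 - 6*198 - 6/198) - (13732 - 1*(-18684)) = (1 + 39204 - 1188 - 6*1/198) - (13732 + 18684) = (1 + 39204 - 1188 - 1/33) - 1*32416 = 1254560/33 - 32416 = 184832/33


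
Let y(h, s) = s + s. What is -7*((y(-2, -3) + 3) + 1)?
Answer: 14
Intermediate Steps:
y(h, s) = 2*s
-7*((y(-2, -3) + 3) + 1) = -7*((2*(-3) + 3) + 1) = -7*((-6 + 3) + 1) = -7*(-3 + 1) = -7*(-2) = 14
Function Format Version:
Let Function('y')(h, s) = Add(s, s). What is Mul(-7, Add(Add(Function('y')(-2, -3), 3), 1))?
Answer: 14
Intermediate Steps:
Function('y')(h, s) = Mul(2, s)
Mul(-7, Add(Add(Function('y')(-2, -3), 3), 1)) = Mul(-7, Add(Add(Mul(2, -3), 3), 1)) = Mul(-7, Add(Add(-6, 3), 1)) = Mul(-7, Add(-3, 1)) = Mul(-7, -2) = 14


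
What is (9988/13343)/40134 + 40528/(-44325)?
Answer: -328827635846/359642279025 ≈ -0.91432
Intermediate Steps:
(9988/13343)/40134 + 40528/(-44325) = (9988*(1/13343))*(1/40134) + 40528*(-1/44325) = (908/1213)*(1/40134) - 40528/44325 = 454/24341271 - 40528/44325 = -328827635846/359642279025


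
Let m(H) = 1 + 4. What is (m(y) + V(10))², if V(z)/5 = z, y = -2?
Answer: 3025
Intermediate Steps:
m(H) = 5
V(z) = 5*z
(m(y) + V(10))² = (5 + 5*10)² = (5 + 50)² = 55² = 3025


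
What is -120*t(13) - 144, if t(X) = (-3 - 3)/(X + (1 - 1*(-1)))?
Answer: -96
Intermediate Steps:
t(X) = -6/(2 + X) (t(X) = -6/(X + (1 + 1)) = -6/(X + 2) = -6/(2 + X))
-120*t(13) - 144 = -(-720)/(2 + 13) - 144 = -(-720)/15 - 144 = -120*(-2/5) - 144 = 48 - 144 = -96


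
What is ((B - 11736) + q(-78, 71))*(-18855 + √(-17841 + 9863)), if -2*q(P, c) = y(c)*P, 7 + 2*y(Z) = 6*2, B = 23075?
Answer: -431270415/2 + 22873*I*√7978/2 ≈ -2.1564e+8 + 1.0215e+6*I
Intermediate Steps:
y(Z) = 5/2 (y(Z) = -7/2 + (6*2)/2 = -7/2 + (½)*12 = -7/2 + 6 = 5/2)
q(P, c) = -5*P/4
((B - 11736) + q(-78, 71))*(-18855 + √(-17841 + 9863)) = ((23075 - 11736) - 5/4*(-78))*(-18855 + √(-17841 + 9863)) = (11339 + 195/2)*(-18855 + √(-7978)) = 22873*(-18855 + I*√7978)/2 = -431270415/2 + 22873*I*√7978/2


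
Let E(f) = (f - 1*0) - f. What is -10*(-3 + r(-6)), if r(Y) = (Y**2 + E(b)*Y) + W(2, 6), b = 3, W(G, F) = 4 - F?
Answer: -310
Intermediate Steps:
E(f) = 0 (E(f) = (f + 0) - f = f - f = 0)
r(Y) = -2 + Y**2 (r(Y) = (Y**2 + 0*Y) + (4 - 1*6) = (Y**2 + 0) + (4 - 6) = Y**2 - 2 = -2 + Y**2)
-10*(-3 + r(-6)) = -10*(-3 + (-2 + (-6)**2)) = -10*(-3 + (-2 + 36)) = -10*(-3 + 34) = -10*31 = -310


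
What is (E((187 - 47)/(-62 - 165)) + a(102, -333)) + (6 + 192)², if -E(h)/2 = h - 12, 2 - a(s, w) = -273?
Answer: 8967461/227 ≈ 39504.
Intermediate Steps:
a(s, w) = 275 (a(s, w) = 2 - 1*(-273) = 2 + 273 = 275)
E(h) = 24 - 2*h (E(h) = -2*(h - 12) = -2*(-12 + h) = 24 - 2*h)
(E((187 - 47)/(-62 - 165)) + a(102, -333)) + (6 + 192)² = ((24 - 2*(187 - 47)/(-62 - 165)) + 275) + (6 + 192)² = ((24 - 280/(-227)) + 275) + 198² = ((24 - 280*(-1)/227) + 275) + 39204 = ((24 - 2*(-140/227)) + 275) + 39204 = ((24 + 280/227) + 275) + 39204 = (5728/227 + 275) + 39204 = 68153/227 + 39204 = 8967461/227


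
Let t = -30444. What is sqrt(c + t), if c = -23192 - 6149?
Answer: I*sqrt(59785) ≈ 244.51*I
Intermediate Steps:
c = -29341
sqrt(c + t) = sqrt(-29341 - 30444) = sqrt(-59785) = I*sqrt(59785)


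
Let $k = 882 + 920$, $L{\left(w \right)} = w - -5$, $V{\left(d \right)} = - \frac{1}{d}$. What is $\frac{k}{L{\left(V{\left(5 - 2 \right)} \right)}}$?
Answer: $\frac{2703}{7} \approx 386.14$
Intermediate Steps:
$L{\left(w \right)} = 5 + w$ ($L{\left(w \right)} = w + 5 = 5 + w$)
$k = 1802$
$\frac{k}{L{\left(V{\left(5 - 2 \right)} \right)}} = \frac{1802}{5 - \frac{1}{5 - 2}} = \frac{1802}{5 - \frac{1}{3}} = \frac{1802}{\frac{14}{3}} = 1802 \cdot \frac{3}{14} = \frac{2703}{7}$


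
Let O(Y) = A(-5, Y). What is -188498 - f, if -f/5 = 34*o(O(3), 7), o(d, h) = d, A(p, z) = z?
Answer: -187988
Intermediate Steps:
O(Y) = Y
f = -510 (f = -170*3 = -5*102 = -510)
-188498 - f = -188498 - 1*(-510) = -188498 + 510 = -187988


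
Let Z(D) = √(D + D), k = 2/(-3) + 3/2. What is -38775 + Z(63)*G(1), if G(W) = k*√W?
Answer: -38775 + 5*√14/2 ≈ -38766.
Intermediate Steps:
k = ⅚ (k = 2*(-⅓) + 3*(½) = -⅔ + 3/2 = ⅚ ≈ 0.83333)
G(W) = 5*√W/6
Z(D) = √2*√D (Z(D) = √(2*D) = √2*√D)
-38775 + Z(63)*G(1) = -38775 + (√2*√63)*(5*√1/6) = -38775 + (√2*(3*√7))*((⅚)*1) = -38775 + (3*√14)*(⅚) = -38775 + 5*√14/2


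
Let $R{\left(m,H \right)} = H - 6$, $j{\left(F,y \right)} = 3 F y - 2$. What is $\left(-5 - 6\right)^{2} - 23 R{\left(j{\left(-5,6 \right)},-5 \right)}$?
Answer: $374$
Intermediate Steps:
$j{\left(F,y \right)} = -2 + 3 F y$ ($j{\left(F,y \right)} = 3 F y - 2 = -2 + 3 F y$)
$R{\left(m,H \right)} = -6 + H$
$\left(-5 - 6\right)^{2} - 23 R{\left(j{\left(-5,6 \right)},-5 \right)} = \left(-5 - 6\right)^{2} - 23 \left(-6 - 5\right) = \left(-11\right)^{2} - -253 = 121 + 253 = 374$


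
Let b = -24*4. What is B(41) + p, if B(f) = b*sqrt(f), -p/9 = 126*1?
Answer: -1134 - 96*sqrt(41) ≈ -1748.7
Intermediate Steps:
b = -96
p = -1134 ≈ -1134.0
B(f) = -96*sqrt(f)
B(41) + p = -96*sqrt(41) - 1134 = -1134 - 96*sqrt(41)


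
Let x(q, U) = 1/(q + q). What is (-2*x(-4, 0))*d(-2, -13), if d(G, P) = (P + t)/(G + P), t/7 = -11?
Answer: 3/2 ≈ 1.5000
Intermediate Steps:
x(q, U) = 1/(2*q)
t = -77 (t = 7*(-11) = -77)
d(G, P) = (-77 + P)/(G + P) (d(G, P) = (P - 77)/(G + P) = (-77 + P)/(G + P))
(-2*x(-4, 0))*d(-2, -13) = (-1/(-4))*((-77 - 13)/(-2 - 13)) = (-(-1)/4)*(-90/(-15)) = (-2*(-1/8))*(-1/15*(-90)) = (1/4)*6 = 3/2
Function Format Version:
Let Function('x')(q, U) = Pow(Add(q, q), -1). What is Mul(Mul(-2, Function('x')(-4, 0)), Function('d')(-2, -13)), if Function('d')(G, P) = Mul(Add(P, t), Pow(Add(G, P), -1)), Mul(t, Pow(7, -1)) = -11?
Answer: Rational(3, 2) ≈ 1.5000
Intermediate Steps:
Function('x')(q, U) = Mul(Rational(1, 2), Pow(q, -1)) (Function('x')(q, U) = Pow(Mul(2, q), -1) = Mul(Rational(1, 2), Pow(q, -1)))
t = -77 (t = Mul(7, -11) = -77)
Function('d')(G, P) = Mul(Pow(Add(G, P), -1), Add(-77, P)) (Function('d')(G, P) = Mul(Add(P, -77), Pow(Add(G, P), -1)) = Mul(Add(-77, P), Pow(Add(G, P), -1)) = Mul(Pow(Add(G, P), -1), Add(-77, P)))
Mul(Mul(-2, Function('x')(-4, 0)), Function('d')(-2, -13)) = Mul(Mul(-2, Mul(Rational(1, 2), Pow(-4, -1))), Mul(Pow(Add(-2, -13), -1), Add(-77, -13))) = Mul(Mul(-2, Mul(Rational(1, 2), Rational(-1, 4))), Mul(Pow(-15, -1), -90)) = Mul(Mul(-2, Rational(-1, 8)), Mul(Rational(-1, 15), -90)) = Mul(Rational(1, 4), 6) = Rational(3, 2)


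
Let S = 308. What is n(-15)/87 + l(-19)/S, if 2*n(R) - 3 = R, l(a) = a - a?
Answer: -2/29 ≈ -0.068966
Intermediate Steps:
l(a) = 0
n(R) = 3/2 + R/2
n(-15)/87 + l(-19)/S = (3/2 + (½)*(-15))/87 + 0/308 = (3/2 - 15/2)*(1/87) + 0*(1/308) = -6*1/87 + 0 = -2/29 + 0 = -2/29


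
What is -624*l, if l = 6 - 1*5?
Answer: -624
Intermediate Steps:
l = 1 (l = 6 - 5 = 1)
-624*l = -624*1 = -624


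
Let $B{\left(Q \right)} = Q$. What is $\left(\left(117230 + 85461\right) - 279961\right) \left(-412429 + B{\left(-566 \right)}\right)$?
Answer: $31912123650$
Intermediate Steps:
$\left(\left(117230 + 85461\right) - 279961\right) \left(-412429 + B{\left(-566 \right)}\right) = \left(\left(117230 + 85461\right) - 279961\right) \left(-412429 - 566\right) = \left(202691 - 279961\right) \left(-412995\right) = \left(-77270\right) \left(-412995\right) = 31912123650$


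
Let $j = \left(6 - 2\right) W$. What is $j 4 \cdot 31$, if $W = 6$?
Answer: $2976$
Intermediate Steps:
$j = 24$ ($j = \left(6 - 2\right) 6 = 4 \cdot 6 = 24$)
$j 4 \cdot 31 = 24 \cdot 4 \cdot 31 = 96 \cdot 31 = 2976$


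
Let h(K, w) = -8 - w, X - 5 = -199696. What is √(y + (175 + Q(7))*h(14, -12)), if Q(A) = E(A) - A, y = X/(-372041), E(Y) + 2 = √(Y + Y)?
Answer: √(91981525011515 + 553658022724*√14)/372041 ≈ 26.067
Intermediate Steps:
X = -199691 (X = 5 - 199696 = -199691)
E(Y) = -2 + √2*√Y (E(Y) = -2 + √(Y + Y) = -2 + √(2*Y) = -2 + √2*√Y)
y = 199691/372041 (y = -199691/(-372041) = -199691*(-1/372041) = 199691/372041 ≈ 0.53675)
Q(A) = -2 - A + √2*√A (Q(A) = (-2 + √2*√A) - A = -2 - A + √2*√A)
√(y + (175 + Q(7))*h(14, -12)) = √(199691/372041 + (175 + (-2 - 1*7 + √2*√7))*(-8 - 1*(-12))) = √(199691/372041 + (175 + (-2 - 7 + √14))*(-8 + 12)) = √(199691/372041 + (175 + (-9 + √14))*4) = √(199691/372041 + (166 + √14)*4) = √(199691/372041 + (664 + 4*√14)) = √(247234915/372041 + 4*√14)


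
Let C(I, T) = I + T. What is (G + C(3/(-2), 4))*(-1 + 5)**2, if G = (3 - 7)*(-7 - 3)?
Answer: 680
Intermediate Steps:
G = 40 (G = -4*(-10) = 40)
(G + C(3/(-2), 4))*(-1 + 5)**2 = (40 + (3/(-2) + 4))*(-1 + 5)**2 = (40 + (3*(-1/2) + 4))*4**2 = (40 + (-3/2 + 4))*16 = (40 + 5/2)*16 = (85/2)*16 = 680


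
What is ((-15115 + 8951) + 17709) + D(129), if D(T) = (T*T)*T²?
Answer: 276934426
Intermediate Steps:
D(T) = T⁴ (D(T) = T²*T² = T⁴)
((-15115 + 8951) + 17709) + D(129) = ((-15115 + 8951) + 17709) + 129⁴ = (-6164 + 17709) + 276922881 = 11545 + 276922881 = 276934426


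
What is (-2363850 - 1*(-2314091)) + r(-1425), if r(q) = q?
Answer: -51184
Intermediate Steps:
(-2363850 - 1*(-2314091)) + r(-1425) = (-2363850 - 1*(-2314091)) - 1425 = (-2363850 + 2314091) - 1425 = -49759 - 1425 = -51184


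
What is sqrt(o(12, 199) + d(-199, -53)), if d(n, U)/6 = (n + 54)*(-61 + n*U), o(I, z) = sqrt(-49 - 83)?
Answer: sqrt(-9122820 + 2*I*sqrt(33)) ≈ 0.e-3 + 3020.4*I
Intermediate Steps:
o(I, z) = 2*I*sqrt(33) (o(I, z) = sqrt(-132) = 2*I*sqrt(33))
d(n, U) = 6*(-61 + U*n)*(54 + n) (d(n, U) = 6*((n + 54)*(-61 + n*U)) = 6*((54 + n)*(-61 + U*n)) = 6*((-61 + U*n)*(54 + n)) = 6*(-61 + U*n)*(54 + n))
sqrt(o(12, 199) + d(-199, -53)) = sqrt(2*I*sqrt(33) + (-19764 - 366*(-199) + 6*(-53)*(-199)**2 + 324*(-53)*(-199))) = sqrt(2*I*sqrt(33) + (-19764 + 72834 + 6*(-53)*39601 + 3417228)) = sqrt(2*I*sqrt(33) + (-19764 + 72834 - 12593118 + 3417228)) = sqrt(2*I*sqrt(33) - 9122820) = sqrt(-9122820 + 2*I*sqrt(33))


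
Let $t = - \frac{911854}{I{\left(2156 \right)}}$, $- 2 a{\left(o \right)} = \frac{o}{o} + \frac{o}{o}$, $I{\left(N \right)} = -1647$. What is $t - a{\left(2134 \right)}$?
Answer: $\frac{913501}{1647} \approx 554.65$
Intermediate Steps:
$a{\left(o \right)} = -1$ ($a{\left(o \right)} = - \frac{\frac{o}{o} + \frac{o}{o}}{2} = - \frac{1 + 1}{2} = \left(- \frac{1}{2}\right) 2 = -1$)
$t = \frac{911854}{1647}$ ($t = - \frac{911854}{-1647} = \left(-911854\right) \left(- \frac{1}{1647}\right) = \frac{911854}{1647} \approx 553.65$)
$t - a{\left(2134 \right)} = \frac{911854}{1647} - -1 = \frac{911854}{1647} + 1 = \frac{913501}{1647}$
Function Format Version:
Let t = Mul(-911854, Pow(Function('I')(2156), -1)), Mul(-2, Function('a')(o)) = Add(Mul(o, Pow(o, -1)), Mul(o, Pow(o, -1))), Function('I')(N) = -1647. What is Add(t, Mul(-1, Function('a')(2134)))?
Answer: Rational(913501, 1647) ≈ 554.65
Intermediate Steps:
Function('a')(o) = -1 (Function('a')(o) = Mul(Rational(-1, 2), Add(Mul(o, Pow(o, -1)), Mul(o, Pow(o, -1)))) = Mul(Rational(-1, 2), Add(1, 1)) = Mul(Rational(-1, 2), 2) = -1)
t = Rational(911854, 1647) (t = Mul(-911854, Pow(-1647, -1)) = Mul(-911854, Rational(-1, 1647)) = Rational(911854, 1647) ≈ 553.65)
Add(t, Mul(-1, Function('a')(2134))) = Add(Rational(911854, 1647), Mul(-1, -1)) = Add(Rational(911854, 1647), 1) = Rational(913501, 1647)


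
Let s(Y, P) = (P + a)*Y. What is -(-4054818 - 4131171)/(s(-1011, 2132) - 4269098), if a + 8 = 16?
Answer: -8185989/6432638 ≈ -1.2726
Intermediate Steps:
a = 8 (a = -8 + 16 = 8)
s(Y, P) = Y*(8 + P) (s(Y, P) = (P + 8)*Y = (8 + P)*Y = Y*(8 + P))
-(-4054818 - 4131171)/(s(-1011, 2132) - 4269098) = -(-4054818 - 4131171)/(-1011*(8 + 2132) - 4269098) = -(-8185989)/(-1011*2140 - 4269098) = -(-8185989)/(-2163540 - 4269098) = -(-8185989)/(-6432638) = -(-8185989)*(-1)/6432638 = -1*8185989/6432638 = -8185989/6432638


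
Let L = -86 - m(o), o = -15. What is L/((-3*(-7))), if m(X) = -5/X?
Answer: -37/9 ≈ -4.1111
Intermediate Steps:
L = -259/3 (L = -86 - (-5)/(-15) = -86 - (-5)*(-1)/15 = -86 - 1*⅓ = -86 - ⅓ = -259/3 ≈ -86.333)
L/((-3*(-7))) = -259/(3*((-3*(-7)))) = -259/3/21 = -259/3*1/21 = -37/9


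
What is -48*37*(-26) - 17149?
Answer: 29027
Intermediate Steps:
-48*37*(-26) - 17149 = -1776*(-26) - 17149 = 46176 - 17149 = 29027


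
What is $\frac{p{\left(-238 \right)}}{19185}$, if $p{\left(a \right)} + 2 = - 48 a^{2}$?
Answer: $- \frac{2718914}{19185} \approx -141.72$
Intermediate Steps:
$p{\left(a \right)} = -2 - 48 a^{2}$
$\frac{p{\left(-238 \right)}}{19185} = \frac{-2 - 48 \left(-238\right)^{2}}{19185} = \left(-2 - 2718912\right) \frac{1}{19185} = \left(-2718914\right) \frac{1}{19185} = - \frac{2718914}{19185}$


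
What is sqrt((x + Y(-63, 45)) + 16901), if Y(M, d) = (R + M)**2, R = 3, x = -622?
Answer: sqrt(19879) ≈ 140.99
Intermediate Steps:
Y(M, d) = (3 + M)**2
sqrt((x + Y(-63, 45)) + 16901) = sqrt((-622 + (3 - 63)**2) + 16901) = sqrt((-622 + (-60)**2) + 16901) = sqrt((-622 + 3600) + 16901) = sqrt(2978 + 16901) = sqrt(19879)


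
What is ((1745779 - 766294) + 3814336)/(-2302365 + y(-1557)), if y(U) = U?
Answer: -4793821/2303922 ≈ -2.0807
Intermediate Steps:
((1745779 - 766294) + 3814336)/(-2302365 + y(-1557)) = ((1745779 - 766294) + 3814336)/(-2302365 - 1557) = (979485 + 3814336)/(-2303922) = 4793821*(-1/2303922) = -4793821/2303922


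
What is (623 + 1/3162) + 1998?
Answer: 8287603/3162 ≈ 2621.0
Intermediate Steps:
(623 + 1/3162) + 1998 = 1969927/3162 + 1998 = 8287603/3162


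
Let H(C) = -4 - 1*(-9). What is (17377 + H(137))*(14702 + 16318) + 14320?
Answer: 539203960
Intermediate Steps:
H(C) = 5 (H(C) = -4 + 9 = 5)
(17377 + H(137))*(14702 + 16318) + 14320 = (17377 + 5)*(14702 + 16318) + 14320 = 17382*31020 + 14320 = 539189640 + 14320 = 539203960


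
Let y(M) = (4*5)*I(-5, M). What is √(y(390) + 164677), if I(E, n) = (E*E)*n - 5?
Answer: 3*√39953 ≈ 599.65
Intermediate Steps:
I(E, n) = -5 + n*E² (I(E, n) = E²*n - 5 = n*E² - 5 = -5 + n*E²)
y(M) = -100 + 500*M (y(M) = (4*5)*(-5 + M*(-5)²) = 20*(-5 + M*25) = 20*(-5 + 25*M) = -100 + 500*M)
√(y(390) + 164677) = √((-100 + 500*390) + 164677) = √((-100 + 195000) + 164677) = √(194900 + 164677) = √359577 = 3*√39953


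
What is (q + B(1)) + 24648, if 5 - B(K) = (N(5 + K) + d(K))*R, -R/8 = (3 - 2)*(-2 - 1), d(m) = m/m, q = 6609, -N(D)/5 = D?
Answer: 31958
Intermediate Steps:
N(D) = -5*D
d(m) = 1
R = 24 (R = -8*(3 - 2)*(-2 - 1) = -8*(-3) = 24)
B(K) = 581 + 120*K (B(K) = 5 - (-5*(5 + K) + 1)*24 = 5 - ((-25 - 5*K) + 1)*24 = 5 - (-24 - 5*K)*24 = 5 - (-576 - 120*K) = 5 + (576 + 120*K) = 581 + 120*K)
(q + B(1)) + 24648 = (6609 + (581 + 120*1)) + 24648 = (6609 + (581 + 120)) + 24648 = (6609 + 701) + 24648 = 7310 + 24648 = 31958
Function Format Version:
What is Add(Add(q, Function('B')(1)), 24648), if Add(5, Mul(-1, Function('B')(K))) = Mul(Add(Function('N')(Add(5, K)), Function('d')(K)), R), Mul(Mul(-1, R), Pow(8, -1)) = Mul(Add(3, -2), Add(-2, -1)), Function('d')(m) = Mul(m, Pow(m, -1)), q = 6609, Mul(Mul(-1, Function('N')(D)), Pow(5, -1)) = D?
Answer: 31958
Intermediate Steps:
Function('N')(D) = Mul(-5, D)
Function('d')(m) = 1
R = 24 (R = Mul(-8, Mul(Add(3, -2), Add(-2, -1))) = Mul(-8, Mul(1, -3)) = Mul(-8, -3) = 24)
Function('B')(K) = Add(581, Mul(120, K)) (Function('B')(K) = Add(5, Mul(-1, Mul(Add(Mul(-5, Add(5, K)), 1), 24))) = Add(5, Mul(-1, Mul(Add(Add(-25, Mul(-5, K)), 1), 24))) = Add(5, Mul(-1, Mul(Add(-24, Mul(-5, K)), 24))) = Add(5, Mul(-1, Add(-576, Mul(-120, K)))) = Add(5, Add(576, Mul(120, K))) = Add(581, Mul(120, K)))
Add(Add(q, Function('B')(1)), 24648) = Add(Add(6609, Add(581, Mul(120, 1))), 24648) = Add(Add(6609, Add(581, 120)), 24648) = Add(Add(6609, 701), 24648) = Add(7310, 24648) = 31958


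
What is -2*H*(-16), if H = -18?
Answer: -576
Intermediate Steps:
-2*H*(-16) = -2*(-18)*(-16) = 36*(-16) = -576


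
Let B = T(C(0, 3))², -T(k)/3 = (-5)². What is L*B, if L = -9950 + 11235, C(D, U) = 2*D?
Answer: 7228125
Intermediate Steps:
T(k) = -75 (T(k) = -3*(-5)² = -3*25 = -75)
L = 1285
B = 5625 (B = (-75)² = 5625)
L*B = 1285*5625 = 7228125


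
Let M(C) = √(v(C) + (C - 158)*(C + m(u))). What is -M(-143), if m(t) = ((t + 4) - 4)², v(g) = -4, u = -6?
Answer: -√32203 ≈ -179.45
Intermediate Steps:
m(t) = t² (m(t) = ((4 + t) - 4)² = t²)
M(C) = √(-4 + (-158 + C)*(36 + C)) (M(C) = √(-4 + (C - 158)*(C + (-6)²)) = √(-4 + (-158 + C)*(C + 36)) = √(-4 + (-158 + C)*(36 + C)))
-M(-143) = -√(-5692 + (-143)² - 122*(-143)) = -√(-5692 + 20449 + 17446) = -√32203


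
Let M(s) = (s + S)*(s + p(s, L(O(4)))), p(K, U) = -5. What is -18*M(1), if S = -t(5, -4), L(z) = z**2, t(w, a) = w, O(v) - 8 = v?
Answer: -288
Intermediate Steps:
O(v) = 8 + v
S = -5 (S = -1*5 = -5)
M(s) = (-5 + s)**2 (M(s) = (s - 5)*(s - 5) = (-5 + s)*(-5 + s) = (-5 + s)**2)
-18*M(1) = -18*(25 + 1**2 - 10*1) = -18*(25 + 1 - 10) = -18*16 = -288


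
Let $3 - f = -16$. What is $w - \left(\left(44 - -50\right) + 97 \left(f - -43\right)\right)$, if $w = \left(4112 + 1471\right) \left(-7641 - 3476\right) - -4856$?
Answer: $-62067463$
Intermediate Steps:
$f = 19$ ($f = 3 - -16 = 3 + 16 = 19$)
$w = -62061355$ ($w = 5583 \left(-11117\right) + 4856 = -62066211 + 4856 = -62061355$)
$w - \left(\left(44 - -50\right) + 97 \left(f - -43\right)\right) = -62061355 - \left(\left(44 - -50\right) + 97 \left(19 - -43\right)\right) = -62061355 - \left(\left(44 + 50\right) + 97 \left(19 + 43\right)\right) = -62061355 - \left(94 + 97 \cdot 62\right) = -62061355 - \left(94 + 6014\right) = -62061355 - 6108 = -62067463$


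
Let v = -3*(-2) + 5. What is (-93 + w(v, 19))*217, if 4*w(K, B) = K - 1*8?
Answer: -80073/4 ≈ -20018.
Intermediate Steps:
v = 11 (v = 6 + 5 = 11)
w(K, B) = -2 + K/4 (w(K, B) = (K - 1*8)/4 = (K - 8)/4 = (-8 + K)/4 = -2 + K/4)
(-93 + w(v, 19))*217 = (-93 + (-2 + (1/4)*11))*217 = (-93 + (-2 + 11/4))*217 = (-93 + 3/4)*217 = -369/4*217 = -80073/4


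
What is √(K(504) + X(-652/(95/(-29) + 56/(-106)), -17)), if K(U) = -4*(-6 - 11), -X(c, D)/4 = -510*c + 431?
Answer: 2*√330461124106/1949 ≈ 589.90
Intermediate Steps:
X(c, D) = -1724 + 2040*c (X(c, D) = -4*(-510*c + 431) = -4*(431 - 510*c) = -1724 + 2040*c)
K(U) = 68 (K(U) = -4*(-17) = 68)
√(K(504) + X(-652/(95/(-29) + 56/(-106)), -17)) = √(68 + (-1724 + 2040*(-652/(95/(-29) + 56/(-106))))) = √(68 + (-1724 + 2040*(-652/(95*(-1/29) + 56*(-1/106))))) = √(68 + (-1724 + 2040*(-652/(-95/29 - 28/53)))) = √(68 + (-1724 + 2040*(-652/(-5847/1537)))) = √(68 + (-1724 + 2040*(-652*(-1537/5847)))) = √(68 + (-1724 + 2040*(1002124/5847))) = √(68 + (-1724 + 681444320/1949)) = √(68 + 678084244/1949) = √(678216776/1949) = 2*√330461124106/1949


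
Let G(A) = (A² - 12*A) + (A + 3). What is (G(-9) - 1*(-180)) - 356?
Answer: 7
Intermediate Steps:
G(A) = 3 + A² - 11*A (G(A) = (A² - 12*A) + (3 + A) = 3 + A² - 11*A)
(G(-9) - 1*(-180)) - 356 = ((3 + (-9)² - 11*(-9)) - 1*(-180)) - 356 = ((3 + 81 + 99) + 180) - 356 = (183 + 180) - 356 = 363 - 356 = 7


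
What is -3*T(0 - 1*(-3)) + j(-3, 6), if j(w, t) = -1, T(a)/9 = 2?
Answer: -55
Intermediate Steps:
T(a) = 18 (T(a) = 9*2 = 18)
-3*T(0 - 1*(-3)) + j(-3, 6) = -3*18 - 1 = -54 - 1 = -55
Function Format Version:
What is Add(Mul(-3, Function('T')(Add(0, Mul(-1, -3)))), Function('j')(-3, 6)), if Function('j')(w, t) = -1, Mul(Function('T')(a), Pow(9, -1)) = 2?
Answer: -55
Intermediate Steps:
Function('T')(a) = 18 (Function('T')(a) = Mul(9, 2) = 18)
Add(Mul(-3, Function('T')(Add(0, Mul(-1, -3)))), Function('j')(-3, 6)) = Add(Mul(-3, 18), -1) = Add(-54, -1) = -55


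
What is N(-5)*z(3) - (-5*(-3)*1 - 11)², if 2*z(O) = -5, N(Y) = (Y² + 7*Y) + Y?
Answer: 43/2 ≈ 21.500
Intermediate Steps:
N(Y) = Y² + 8*Y
z(O) = -5/2 (z(O) = (½)*(-5) = -5/2)
N(-5)*z(3) - (-5*(-3)*1 - 11)² = -5*(8 - 5)*(-5/2) - (-5*(-3)*1 - 11)² = -5*3*(-5/2) - (15*1 - 11)² = -15*(-5/2) - (15 - 11)² = 75/2 - 1*4² = 75/2 - 1*16 = 75/2 - 16 = 43/2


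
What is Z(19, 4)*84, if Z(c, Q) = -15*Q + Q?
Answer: -4704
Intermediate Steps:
Z(c, Q) = -14*Q
Z(19, 4)*84 = -14*4*84 = -56*84 = -4704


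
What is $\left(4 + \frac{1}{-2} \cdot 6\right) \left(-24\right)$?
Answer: $-24$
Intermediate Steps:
$\left(4 + \frac{1}{-2} \cdot 6\right) \left(-24\right) = \left(4 - 3\right) \left(-24\right) = 1 \left(-24\right) = -24$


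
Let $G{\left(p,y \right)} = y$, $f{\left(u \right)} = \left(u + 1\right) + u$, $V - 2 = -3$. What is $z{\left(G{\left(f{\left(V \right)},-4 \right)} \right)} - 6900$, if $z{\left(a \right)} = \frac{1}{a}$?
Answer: $- \frac{27601}{4} \approx -6900.3$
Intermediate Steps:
$V = -1$ ($V = 2 - 3 = -1$)
$f{\left(u \right)} = 1 + 2 u$ ($f{\left(u \right)} = \left(1 + u\right) + u = 1 + 2 u$)
$z{\left(G{\left(f{\left(V \right)},-4 \right)} \right)} - 6900 = \frac{1}{-4} - 6900 = - \frac{1}{4} - 6900 = - \frac{27601}{4}$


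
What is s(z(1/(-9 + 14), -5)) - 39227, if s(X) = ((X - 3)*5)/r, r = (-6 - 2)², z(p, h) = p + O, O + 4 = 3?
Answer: -2510547/64 ≈ -39227.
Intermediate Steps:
O = -1 (O = -4 + 3 = -1)
z(p, h) = -1 + p (z(p, h) = p - 1 = -1 + p)
r = 64 (r = (-8)² = 64)
s(X) = -15/64 + 5*X/64 (s(X) = ((X - 3)*5)/64 = ((-3 + X)*5)*(1/64) = (-15 + 5*X)*(1/64) = -15/64 + 5*X/64)
s(z(1/(-9 + 14), -5)) - 39227 = (-15/64 + 5*(-1 + 1/(-9 + 14))/64) - 39227 = (-15/64 + 5*(-1 + 1/5)/64) - 39227 = (-15/64 + 5*(-1 + ⅕)/64) - 39227 = (-15/64 + (5/64)*(-⅘)) - 39227 = (-15/64 - 1/16) - 39227 = -19/64 - 39227 = -2510547/64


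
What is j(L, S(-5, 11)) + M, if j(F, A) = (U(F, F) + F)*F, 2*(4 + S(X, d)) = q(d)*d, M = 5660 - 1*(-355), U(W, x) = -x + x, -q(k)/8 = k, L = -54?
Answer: 8931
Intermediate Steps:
q(k) = -8*k
U(W, x) = 0
M = 6015 (M = 5660 + 355 = 6015)
S(X, d) = -4 - 4*d² (S(X, d) = -4 + ((-8*d)*d)/2 = -4 + (-8*d²)/2 = -4 - 4*d²)
j(F, A) = F² (j(F, A) = (0 + F)*F = F*F = F²)
j(L, S(-5, 11)) + M = (-54)² + 6015 = 2916 + 6015 = 8931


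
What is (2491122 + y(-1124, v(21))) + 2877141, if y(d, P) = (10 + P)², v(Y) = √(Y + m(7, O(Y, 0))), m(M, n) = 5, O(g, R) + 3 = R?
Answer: 5368389 + 20*√26 ≈ 5.3685e+6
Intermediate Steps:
O(g, R) = -3 + R
v(Y) = √(5 + Y) (v(Y) = √(Y + 5) = √(5 + Y))
(2491122 + y(-1124, v(21))) + 2877141 = (2491122 + (10 + √(5 + 21))²) + 2877141 = (2491122 + (10 + √26)²) + 2877141 = 5368263 + (10 + √26)²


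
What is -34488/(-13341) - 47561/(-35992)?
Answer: 625267799/160056424 ≈ 3.9065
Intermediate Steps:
-34488/(-13341) - 47561/(-35992) = -34488*(-1/13341) - 47561*(-1/35992) = 11496/4447 + 47561/35992 = 625267799/160056424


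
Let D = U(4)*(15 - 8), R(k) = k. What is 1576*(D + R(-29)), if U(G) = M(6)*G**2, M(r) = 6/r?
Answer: 130808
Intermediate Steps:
U(G) = G**2 (U(G) = (6/6)*G**2 = (6*(1/6))*G**2 = 1*G**2 = G**2)
D = 112 (D = 4**2*(15 - 8) = 16*7 = 112)
1576*(D + R(-29)) = 1576*(112 - 29) = 1576*83 = 130808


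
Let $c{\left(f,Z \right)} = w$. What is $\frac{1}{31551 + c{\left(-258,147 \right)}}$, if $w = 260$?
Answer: $\frac{1}{31811} \approx 3.1436 \cdot 10^{-5}$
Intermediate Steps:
$c{\left(f,Z \right)} = 260$
$\frac{1}{31551 + c{\left(-258,147 \right)}} = \frac{1}{31551 + 260} = \frac{1}{31811}$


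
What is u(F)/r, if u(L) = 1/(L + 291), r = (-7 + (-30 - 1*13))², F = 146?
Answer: 1/1092500 ≈ 9.1533e-7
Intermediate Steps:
r = 2500 (r = (-7 + (-30 - 13))² = (-7 - 43)² = (-50)² = 2500)
u(L) = 1/(291 + L)
u(F)/r = 1/((291 + 146)*2500) = (1/2500)/437 = (1/437)*(1/2500) = 1/1092500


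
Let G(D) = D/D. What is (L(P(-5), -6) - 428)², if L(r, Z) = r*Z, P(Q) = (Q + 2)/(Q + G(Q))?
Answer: 748225/4 ≈ 1.8706e+5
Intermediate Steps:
G(D) = 1
P(Q) = (2 + Q)/(1 + Q) (P(Q) = (Q + 2)/(Q + 1) = (2 + Q)/(1 + Q))
L(r, Z) = Z*r
(L(P(-5), -6) - 428)² = (-6*(2 - 5)/(1 - 5) - 428)² = (-6*(-3)/(-4) - 428)² = (-(-3)*(-3)/2 - 428)² = (-6*¾ - 428)² = (-9/2 - 428)² = (-865/2)² = 748225/4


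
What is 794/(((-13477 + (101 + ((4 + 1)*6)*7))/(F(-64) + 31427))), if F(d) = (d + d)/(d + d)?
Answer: -12476916/6583 ≈ -1895.3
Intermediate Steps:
F(d) = 1 (F(d) = (2*d)/((2*d)) = (2*d)*(1/(2*d)) = 1)
794/(((-13477 + (101 + ((4 + 1)*6)*7))/(F(-64) + 31427))) = 794/(((-13477 + (101 + ((4 + 1)*6)*7))/(1 + 31427))) = 794/(((-13477 + (101 + (5*6)*7))/31428)) = 794/(((-13477 + (101 + 30*7))*(1/31428))) = 794/(((-13477 + (101 + 210))*(1/31428))) = 794/(((-13477 + 311)*(1/31428))) = 794/((-13166*1/31428)) = 794/(-6583/15714) = 794*(-15714/6583) = -12476916/6583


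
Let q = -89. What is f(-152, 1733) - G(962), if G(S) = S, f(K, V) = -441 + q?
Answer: -1492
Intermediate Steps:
f(K, V) = -530 (f(K, V) = -441 - 89 = -530)
f(-152, 1733) - G(962) = -530 - 1*962 = -530 - 962 = -1492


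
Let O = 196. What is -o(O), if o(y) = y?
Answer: -196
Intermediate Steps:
-o(O) = -1*196 = -196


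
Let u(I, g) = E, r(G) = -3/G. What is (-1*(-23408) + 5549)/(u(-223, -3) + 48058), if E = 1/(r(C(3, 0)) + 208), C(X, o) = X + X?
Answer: 12017155/19944072 ≈ 0.60254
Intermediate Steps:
C(X, o) = 2*X
E = 2/415 (E = 1/(-3/(2*3) + 208) = 1/(-3/6 + 208) = 1/(-3*⅙ + 208) = 1/(-½ + 208) = 1/(415/2) = 2/415 ≈ 0.0048193)
u(I, g) = 2/415
(-1*(-23408) + 5549)/(u(-223, -3) + 48058) = (-1*(-23408) + 5549)/(2/415 + 48058) = (23408 + 5549)/(19944072/415) = 28957*(415/19944072) = 12017155/19944072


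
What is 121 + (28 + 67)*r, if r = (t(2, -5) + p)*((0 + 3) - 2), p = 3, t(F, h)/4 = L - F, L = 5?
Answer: 1546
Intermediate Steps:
t(F, h) = 20 - 4*F (t(F, h) = 4*(5 - F) = 20 - 4*F)
r = 15 (r = ((20 - 4*2) + 3)*((0 + 3) - 2) = ((20 - 8) + 3)*(3 - 2) = (12 + 3)*1 = 15*1 = 15)
121 + (28 + 67)*r = 121 + (28 + 67)*15 = 121 + 95*15 = 121 + 1425 = 1546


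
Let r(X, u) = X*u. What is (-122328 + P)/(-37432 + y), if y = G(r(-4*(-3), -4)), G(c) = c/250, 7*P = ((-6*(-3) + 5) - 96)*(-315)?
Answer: 14880375/4679024 ≈ 3.1802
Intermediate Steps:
P = 3285 (P = (((-6*(-3) + 5) - 96)*(-315))/7 = (((18 + 5) - 96)*(-315))/7 = ((23 - 96)*(-315))/7 = (-73*(-315))/7 = (⅐)*22995 = 3285)
G(c) = c/250 (G(c) = c*(1/250) = c/250)
y = -24/125 (y = (-4*(-3)*(-4))/250 = (12*(-4))/250 = (1/250)*(-48) = -24/125 ≈ -0.19200)
(-122328 + P)/(-37432 + y) = (-122328 + 3285)/(-37432 - 24/125) = -119043/(-4679024/125) = -119043*(-125/4679024) = 14880375/4679024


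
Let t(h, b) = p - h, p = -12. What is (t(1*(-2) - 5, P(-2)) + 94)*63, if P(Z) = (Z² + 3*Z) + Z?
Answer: 5607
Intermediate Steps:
P(Z) = Z² + 4*Z
t(h, b) = -12 - h
(t(1*(-2) - 5, P(-2)) + 94)*63 = ((-12 - (1*(-2) - 5)) + 94)*63 = ((-12 - (-2 - 5)) + 94)*63 = ((-12 - 1*(-7)) + 94)*63 = ((-12 + 7) + 94)*63 = (-5 + 94)*63 = 89*63 = 5607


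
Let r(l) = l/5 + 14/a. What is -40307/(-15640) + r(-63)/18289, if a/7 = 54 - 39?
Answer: 130055249/50477640 ≈ 2.5765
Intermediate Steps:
a = 105 (a = 7*(54 - 39) = 7*15 = 105)
r(l) = 2/15 + l/5 (r(l) = l/5 + 14/105 = l*(⅕) + 14*(1/105) = l/5 + 2/15 = 2/15 + l/5)
-40307/(-15640) + r(-63)/18289 = -40307/(-15640) + (2/15 + (⅕)*(-63))/18289 = -40307*(-1/15640) + (2/15 - 63/5)*(1/18289) = 2371/920 - 187/15*1/18289 = 2371/920 - 187/274335 = 130055249/50477640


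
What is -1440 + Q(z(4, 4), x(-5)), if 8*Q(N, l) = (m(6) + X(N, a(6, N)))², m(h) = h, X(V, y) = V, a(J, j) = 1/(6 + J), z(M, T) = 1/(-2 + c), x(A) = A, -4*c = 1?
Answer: -232655/162 ≈ -1436.1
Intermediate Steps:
c = -¼ (c = -¼*1 = -¼ ≈ -0.25000)
z(M, T) = -4/9 (z(M, T) = 1/(-2 - ¼) = 1/(-9/4) = -4/9)
Q(N, l) = (6 + N)²/8
-1440 + Q(z(4, 4), x(-5)) = -1440 + (6 - 4/9)²/8 = -1440 + (50/9)²/8 = -1440 + (⅛)*(2500/81) = -1440 + 625/162 = -232655/162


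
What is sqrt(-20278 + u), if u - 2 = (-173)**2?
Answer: 7*sqrt(197) ≈ 98.250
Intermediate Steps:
u = 29931 (u = 2 + (-173)**2 = 2 + 29929 = 29931)
sqrt(-20278 + u) = sqrt(-20278 + 29931) = sqrt(9653) = 7*sqrt(197)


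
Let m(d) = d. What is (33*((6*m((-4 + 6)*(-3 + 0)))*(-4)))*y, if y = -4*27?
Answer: -513216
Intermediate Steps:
y = -108
(33*((6*m((-4 + 6)*(-3 + 0)))*(-4)))*y = (33*((6*((-4 + 6)*(-3 + 0)))*(-4)))*(-108) = (33*((6*(2*(-3)))*(-4)))*(-108) = (33*((6*(-6))*(-4)))*(-108) = (33*(-36*(-4)))*(-108) = (33*144)*(-108) = 4752*(-108) = -513216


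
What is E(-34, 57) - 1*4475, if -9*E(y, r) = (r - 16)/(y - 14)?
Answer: -1933159/432 ≈ -4474.9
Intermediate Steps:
E(y, r) = -(-16 + r)/(9*(-14 + y)) (E(y, r) = -(r - 16)/(9*(y - 14)) = -(-16 + r)/(9*(-14 + y)))
E(-34, 57) - 1*4475 = (16 - 1*57)/(9*(-14 - 34)) - 1*4475 = (1/9)*(16 - 57)/(-48) - 4475 = (1/9)*(-1/48)*(-41) - 4475 = 41/432 - 4475 = -1933159/432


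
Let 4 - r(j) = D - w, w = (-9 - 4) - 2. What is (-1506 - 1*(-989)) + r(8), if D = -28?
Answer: -500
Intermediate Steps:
w = -15 (w = -13 - 2 = -15)
r(j) = 17 (r(j) = 4 - (-28 - 1*(-15)) = 4 - (-28 + 15) = 4 - 1*(-13) = 4 + 13 = 17)
(-1506 - 1*(-989)) + r(8) = (-1506 - 1*(-989)) + 17 = (-1506 + 989) + 17 = -517 + 17 = -500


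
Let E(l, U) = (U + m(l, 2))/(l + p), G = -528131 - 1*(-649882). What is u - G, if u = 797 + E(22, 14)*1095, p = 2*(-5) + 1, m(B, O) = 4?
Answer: -1552692/13 ≈ -1.1944e+5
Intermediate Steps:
G = 121751 (G = -528131 + 649882 = 121751)
p = -9 (p = -10 + 1 = -9)
E(l, U) = (4 + U)/(-9 + l) (E(l, U) = (U + 4)/(l - 9) = (4 + U)/(-9 + l))
u = 30071/13 (u = 797 + ((4 + 14)/(-9 + 22))*1095 = 797 + (18/13)*1095 = 797 + 19710/13 = 30071/13 ≈ 2313.2)
u - G = 30071/13 - 1*121751 = 30071/13 - 121751 = -1552692/13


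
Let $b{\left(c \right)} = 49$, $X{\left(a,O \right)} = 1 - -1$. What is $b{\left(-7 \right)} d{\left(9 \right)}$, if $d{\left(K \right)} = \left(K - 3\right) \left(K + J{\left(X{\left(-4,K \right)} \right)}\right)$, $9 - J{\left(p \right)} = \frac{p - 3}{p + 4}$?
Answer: $5341$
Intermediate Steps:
$X{\left(a,O \right)} = 2$ ($X{\left(a,O \right)} = 1 + 1 = 2$)
$J{\left(p \right)} = 9 - \frac{-3 + p}{4 + p}$ ($J{\left(p \right)} = 9 - \frac{p - 3}{p + 4} = 9 - \frac{-3 + p}{4 + p}$)
$d{\left(K \right)} = \left(-3 + K\right) \left(\frac{55}{6} + K\right)$ ($d{\left(K \right)} = \left(K - 3\right) \left(K + \frac{39 + 8 \cdot 2}{4 + 2}\right) = \left(-3 + K\right) \left(K + \frac{39 + 16}{6}\right) = \left(-3 + K\right) \left(K + \frac{1}{6} \cdot 55\right) = \left(-3 + K\right) \left(K + \frac{55}{6}\right) = \left(-3 + K\right) \left(\frac{55}{6} + K\right)$)
$b{\left(-7 \right)} d{\left(9 \right)} = 49 \left(- \frac{55}{2} + 9^{2} + \frac{37}{6} \cdot 9\right) = 49 \left(- \frac{55}{2} + 81 + \frac{111}{2}\right) = 49 \cdot 109 = 5341$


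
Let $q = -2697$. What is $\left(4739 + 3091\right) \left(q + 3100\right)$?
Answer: $3155490$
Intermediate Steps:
$\left(4739 + 3091\right) \left(q + 3100\right) = \left(4739 + 3091\right) \left(-2697 + 3100\right) = 7830 \cdot 403 = 3155490$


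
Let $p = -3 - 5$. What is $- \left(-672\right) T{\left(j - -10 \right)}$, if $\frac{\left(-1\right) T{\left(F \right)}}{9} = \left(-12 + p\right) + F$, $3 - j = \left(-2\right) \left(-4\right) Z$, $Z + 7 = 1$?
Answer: $-247968$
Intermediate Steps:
$p = -8$ ($p = -3 - 5 = -8$)
$Z = -6$ ($Z = -7 + 1 = -6$)
$j = 51$ ($j = 3 - \left(-2\right) \left(-4\right) \left(-6\right) = 3 - 8 \left(-6\right) = 3 - -48 = 3 + 48 = 51$)
$T{\left(F \right)} = 180 - 9 F$ ($T{\left(F \right)} = - 9 \left(\left(-12 - 8\right) + F\right) = - 9 \left(-20 + F\right) = 180 - 9 F$)
$- \left(-672\right) T{\left(j - -10 \right)} = - \left(-672\right) \left(180 - 9 \left(51 - -10\right)\right) = - \left(-672\right) \left(180 - 9 \left(51 + 10\right)\right) = - \left(-672\right) \left(180 - 549\right) = - \left(-672\right) \left(-369\right) = \left(-1\right) 247968 = -247968$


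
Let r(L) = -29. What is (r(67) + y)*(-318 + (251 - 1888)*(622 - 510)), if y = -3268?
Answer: 605533614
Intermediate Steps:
(r(67) + y)*(-318 + (251 - 1888)*(622 - 510)) = (-29 - 3268)*(-318 + (251 - 1888)*(622 - 510)) = -3297*(-318 - 1637*112) = -3297*(-318 - 183344) = -3297*(-183662) = 605533614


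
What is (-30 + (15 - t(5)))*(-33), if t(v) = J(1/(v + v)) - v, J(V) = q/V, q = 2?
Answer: 990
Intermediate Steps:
J(V) = 2/V
t(v) = 3*v (t(v) = 2/(1/(v + v)) - v = 2/(1/(2*v)) - v = 2/((1/(2*v))) - v = 2*(2*v) - v = 4*v - v = 3*v)
(-30 + (15 - t(5)))*(-33) = (-30 + (15 - 3*5))*(-33) = (-30 + (15 - 1*15))*(-33) = (-30 + (15 - 15))*(-33) = (-30 + 0)*(-33) = -30*(-33) = 990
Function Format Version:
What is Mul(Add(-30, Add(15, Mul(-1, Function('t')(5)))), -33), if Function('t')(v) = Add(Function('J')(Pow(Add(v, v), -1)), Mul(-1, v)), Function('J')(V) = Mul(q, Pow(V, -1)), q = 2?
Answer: 990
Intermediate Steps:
Function('J')(V) = Mul(2, Pow(V, -1))
Function('t')(v) = Mul(3, v) (Function('t')(v) = Add(Mul(2, Pow(Pow(Add(v, v), -1), -1)), Mul(-1, v)) = Add(Mul(2, Pow(Pow(Mul(2, v), -1), -1)), Mul(-1, v)) = Add(Mul(2, Pow(Mul(Rational(1, 2), Pow(v, -1)), -1)), Mul(-1, v)) = Add(Mul(2, Mul(2, v)), Mul(-1, v)) = Add(Mul(4, v), Mul(-1, v)) = Mul(3, v))
Mul(Add(-30, Add(15, Mul(-1, Function('t')(5)))), -33) = Mul(Add(-30, Add(15, Mul(-1, Mul(3, 5)))), -33) = Mul(Add(-30, Add(15, Mul(-1, 15))), -33) = Mul(Add(-30, Add(15, -15)), -33) = Mul(Add(-30, 0), -33) = Mul(-30, -33) = 990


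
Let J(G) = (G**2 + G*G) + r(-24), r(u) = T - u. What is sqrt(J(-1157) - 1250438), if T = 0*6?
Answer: 2*sqrt(356721) ≈ 1194.5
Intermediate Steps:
T = 0
r(u) = -u (r(u) = 0 - u = -u)
J(G) = 24 + 2*G**2 (J(G) = (G**2 + G*G) - 1*(-24) = (G**2 + G**2) + 24 = 2*G**2 + 24 = 24 + 2*G**2)
sqrt(J(-1157) - 1250438) = sqrt((24 + 2*(-1157)**2) - 1250438) = sqrt((24 + 2*1338649) - 1250438) = sqrt((24 + 2677298) - 1250438) = sqrt(2677322 - 1250438) = sqrt(1426884) = 2*sqrt(356721)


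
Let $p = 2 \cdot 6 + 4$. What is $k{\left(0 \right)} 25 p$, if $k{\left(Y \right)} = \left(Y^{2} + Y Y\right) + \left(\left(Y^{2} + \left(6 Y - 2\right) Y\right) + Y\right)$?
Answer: $0$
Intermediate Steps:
$k{\left(Y \right)} = Y + 3 Y^{2} + Y \left(-2 + 6 Y\right)$ ($k{\left(Y \right)} = \left(Y^{2} + Y^{2}\right) + \left(\left(Y^{2} + \left(-2 + 6 Y\right) Y\right) + Y\right) = 2 Y^{2} + \left(\left(Y^{2} + Y \left(-2 + 6 Y\right)\right) + Y\right) = 2 Y^{2} + \left(Y + Y^{2} + Y \left(-2 + 6 Y\right)\right) = Y + 3 Y^{2} + Y \left(-2 + 6 Y\right)$)
$p = 16$ ($p = 12 + 4 = 16$)
$k{\left(0 \right)} 25 p = 0 \left(-1 + 9 \cdot 0\right) 25 \cdot 16 = 0 \left(-1 + 0\right) 25 \cdot 16 = 0 \left(-1\right) 25 \cdot 16 = 0 \cdot 25 \cdot 16 = 0 \cdot 16 = 0$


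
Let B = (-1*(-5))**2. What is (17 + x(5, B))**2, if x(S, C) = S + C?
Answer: 2209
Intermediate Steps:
B = 25 (B = 5**2 = 25)
x(S, C) = C + S
(17 + x(5, B))**2 = (17 + (25 + 5))**2 = (17 + 30)**2 = 47**2 = 2209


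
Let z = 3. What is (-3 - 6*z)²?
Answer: 441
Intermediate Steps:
(-3 - 6*z)² = (-3 - 6*3)² = (-3 - 18)² = (-21)² = 441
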